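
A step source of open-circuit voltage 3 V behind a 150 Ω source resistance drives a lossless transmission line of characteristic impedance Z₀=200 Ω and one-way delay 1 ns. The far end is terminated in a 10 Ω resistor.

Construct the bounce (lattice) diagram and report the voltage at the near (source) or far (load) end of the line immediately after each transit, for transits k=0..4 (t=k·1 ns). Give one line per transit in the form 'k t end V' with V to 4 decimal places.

0 0 source 1.7143
1 1 load 0.1633
2 2 source 0.3848
3 3 load 0.1844
4 4 source 0.2130

Γ_L=-0.904762, Γ_S=-0.142857; launch V₁=3·200/350=1.714286
k=0 src: V=1.7143
k=1 load: inc=1.714286, refl=1.714286·-0.904762=-1.5510; V=0.000000+1.714286+-1.551020=0.1633
k=2 src: inc=-1.551020, refl=-1.551020·-0.142857=0.2216; V=1.714286+-1.551020+0.221574=0.3848
k=3 load: inc=0.221574, refl=0.221574·-0.904762=-0.2005; V=0.163265+0.221574+-0.200472=0.1844
k=4 src: inc=-0.200472, refl=-0.200472·-0.142857=0.0286; V=0.384840+-0.200472+0.028639=0.2130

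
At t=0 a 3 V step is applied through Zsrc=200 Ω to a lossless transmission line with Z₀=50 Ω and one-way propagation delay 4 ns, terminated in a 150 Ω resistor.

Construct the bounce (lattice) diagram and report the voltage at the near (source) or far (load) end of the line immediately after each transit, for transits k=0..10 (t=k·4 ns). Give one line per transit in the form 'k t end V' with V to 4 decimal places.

Γ_L=0.500000, Γ_S=0.600000; launch V₁=3·50/250=0.600000
k=0 src: V=0.6000
k=1 load: inc=0.600000, refl=0.600000·0.500000=0.3000; V=0.000000+0.600000+0.300000=0.9000
k=2 src: inc=0.300000, refl=0.300000·0.600000=0.1800; V=0.600000+0.300000+0.180000=1.0800
k=3 load: inc=0.180000, refl=0.180000·0.500000=0.0900; V=0.900000+0.180000+0.090000=1.1700
k=4 src: inc=0.090000, refl=0.090000·0.600000=0.0540; V=1.080000+0.090000+0.054000=1.2240
k=5 load: inc=0.054000, refl=0.054000·0.500000=0.0270; V=1.170000+0.054000+0.027000=1.2510
k=6 src: inc=0.027000, refl=0.027000·0.600000=0.0162; V=1.224000+0.027000+0.016200=1.2672
k=7 load: inc=0.016200, refl=0.016200·0.500000=0.0081; V=1.251000+0.016200+0.008100=1.2753
k=8 src: inc=0.008100, refl=0.008100·0.600000=0.0049; V=1.267200+0.008100+0.004860=1.2802
k=9 load: inc=0.004860, refl=0.004860·0.500000=0.0024; V=1.275300+0.004860+0.002430=1.2826
k=10 src: inc=0.002430, refl=0.002430·0.600000=0.0015; V=1.280160+0.002430+0.001458=1.2840

0 0 source 0.6000
1 4 load 0.9000
2 8 source 1.0800
3 12 load 1.1700
4 16 source 1.2240
5 20 load 1.2510
6 24 source 1.2672
7 28 load 1.2753
8 32 source 1.2802
9 36 load 1.2826
10 40 source 1.2840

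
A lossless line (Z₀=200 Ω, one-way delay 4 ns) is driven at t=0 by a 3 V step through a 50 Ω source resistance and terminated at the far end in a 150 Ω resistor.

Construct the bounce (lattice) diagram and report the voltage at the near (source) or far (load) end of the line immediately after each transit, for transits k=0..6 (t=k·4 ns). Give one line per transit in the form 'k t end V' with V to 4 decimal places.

0 0 source 2.4000
1 4 load 2.0571
2 8 source 2.2629
3 12 load 2.2335
4 16 source 2.2511
5 20 load 2.2486
6 24 source 2.2501

Γ_L=-0.142857, Γ_S=-0.600000; launch V₁=3·200/250=2.400000
k=0 src: V=2.4000
k=1 load: inc=2.400000, refl=2.400000·-0.142857=-0.3429; V=0.000000+2.400000+-0.342857=2.0571
k=2 src: inc=-0.342857, refl=-0.342857·-0.600000=0.2057; V=2.400000+-0.342857+0.205714=2.2629
k=3 load: inc=0.205714, refl=0.205714·-0.142857=-0.0294; V=2.057143+0.205714+-0.029388=2.2335
k=4 src: inc=-0.029388, refl=-0.029388·-0.600000=0.0176; V=2.262857+-0.029388+0.017633=2.2511
k=5 load: inc=0.017633, refl=0.017633·-0.142857=-0.0025; V=2.233469+0.017633+-0.002519=2.2486
k=6 src: inc=-0.002519, refl=-0.002519·-0.600000=0.0015; V=2.251102+-0.002519+0.001511=2.2501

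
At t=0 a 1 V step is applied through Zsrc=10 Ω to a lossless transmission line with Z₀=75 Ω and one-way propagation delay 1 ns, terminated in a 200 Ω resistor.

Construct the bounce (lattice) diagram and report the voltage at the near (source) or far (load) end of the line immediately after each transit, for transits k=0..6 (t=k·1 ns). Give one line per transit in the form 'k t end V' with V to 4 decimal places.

Γ_L=0.454545, Γ_S=-0.764706; launch V₁=1·75/85=0.882353
k=0 src: V=0.8824
k=1 load: inc=0.882353, refl=0.882353·0.454545=0.4011; V=0.000000+0.882353+0.401070=1.2834
k=2 src: inc=0.401070, refl=0.401070·-0.764706=-0.3067; V=0.882353+0.401070+-0.306700=0.9767
k=3 load: inc=-0.306700, refl=-0.306700·0.454545=-0.1394; V=1.283422+-0.306700+-0.139409=0.8373
k=4 src: inc=-0.139409, refl=-0.139409·-0.764706=0.1066; V=0.976722+-0.139409+0.106607=0.9439
k=5 load: inc=0.106607, refl=0.106607·0.454545=0.0485; V=0.837313+0.106607+0.048458=0.9924
k=6 src: inc=0.048458, refl=0.048458·-0.764706=-0.0371; V=0.943920+0.048458+-0.037056=0.9553

0 0 source 0.8824
1 1 load 1.2834
2 2 source 0.9767
3 3 load 0.8373
4 4 source 0.9439
5 5 load 0.9924
6 6 source 0.9553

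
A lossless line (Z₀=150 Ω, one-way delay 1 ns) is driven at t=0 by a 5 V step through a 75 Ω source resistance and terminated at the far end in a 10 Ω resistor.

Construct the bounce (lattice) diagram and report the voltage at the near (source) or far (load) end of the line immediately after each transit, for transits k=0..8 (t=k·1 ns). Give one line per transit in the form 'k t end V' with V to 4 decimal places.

0 0 source 3.3333
1 1 load 0.4167
2 2 source 1.3889
3 3 load 0.5382
4 4 source 0.8218
5 5 load 0.5736
6 6 source 0.6563
7 7 load 0.5840
8 8 source 0.6081

Γ_L=-0.875000, Γ_S=-0.333333; launch V₁=5·150/225=3.333333
k=0 src: V=3.3333
k=1 load: inc=3.333333, refl=3.333333·-0.875000=-2.9167; V=0.000000+3.333333+-2.916667=0.4167
k=2 src: inc=-2.916667, refl=-2.916667·-0.333333=0.9722; V=3.333333+-2.916667+0.972222=1.3889
k=3 load: inc=0.972222, refl=0.972222·-0.875000=-0.8507; V=0.416667+0.972222+-0.850694=0.5382
k=4 src: inc=-0.850694, refl=-0.850694·-0.333333=0.2836; V=1.388889+-0.850694+0.283565=0.8218
k=5 load: inc=0.283565, refl=0.283565·-0.875000=-0.2481; V=0.538194+0.283565+-0.248119=0.5736
k=6 src: inc=-0.248119, refl=-0.248119·-0.333333=0.0827; V=0.821759+-0.248119+0.082706=0.6563
k=7 load: inc=0.082706, refl=0.082706·-0.875000=-0.0724; V=0.573640+0.082706+-0.072368=0.5840
k=8 src: inc=-0.072368, refl=-0.072368·-0.333333=0.0241; V=0.656346+-0.072368+0.024123=0.6081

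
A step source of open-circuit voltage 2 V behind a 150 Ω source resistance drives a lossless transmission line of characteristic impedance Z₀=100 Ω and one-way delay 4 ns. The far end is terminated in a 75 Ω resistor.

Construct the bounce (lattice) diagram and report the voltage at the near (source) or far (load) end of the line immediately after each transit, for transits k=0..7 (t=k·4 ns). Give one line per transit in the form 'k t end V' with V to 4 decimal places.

0 0 source 0.8000
1 4 load 0.6857
2 8 source 0.6629
3 12 load 0.6661
4 16 source 0.6668
5 20 load 0.6667
6 24 source 0.6667
7 28 load 0.6667

Γ_L=-0.142857, Γ_S=0.200000; launch V₁=2·100/250=0.800000
k=0 src: V=0.8000
k=1 load: inc=0.800000, refl=0.800000·-0.142857=-0.1143; V=0.000000+0.800000+-0.114286=0.6857
k=2 src: inc=-0.114286, refl=-0.114286·0.200000=-0.0229; V=0.800000+-0.114286+-0.022857=0.6629
k=3 load: inc=-0.022857, refl=-0.022857·-0.142857=0.0033; V=0.685714+-0.022857+0.003265=0.6661
k=4 src: inc=0.003265, refl=0.003265·0.200000=0.0007; V=0.662857+0.003265+0.000653=0.6668
k=5 load: inc=0.000653, refl=0.000653·-0.142857=-0.0001; V=0.666122+0.000653+-0.000093=0.6667
k=6 src: inc=-0.000093, refl=-0.000093·0.200000=-0.0000; V=0.666776+-0.000093+-0.000019=0.6667
k=7 load: inc=-0.000019, refl=-0.000019·-0.142857=0.0000; V=0.666682+-0.000019+0.000003=0.6667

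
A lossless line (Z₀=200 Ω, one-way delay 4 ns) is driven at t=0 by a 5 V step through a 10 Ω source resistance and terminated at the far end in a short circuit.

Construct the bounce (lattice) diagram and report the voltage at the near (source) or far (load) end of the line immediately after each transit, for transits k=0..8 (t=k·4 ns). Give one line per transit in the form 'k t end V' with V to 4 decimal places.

Γ_L=-1.000000, Γ_S=-0.904762; launch V₁=5·200/210=4.761905
k=0 src: V=4.7619
k=1 load: inc=4.761905, refl=4.761905·-1.000000=-4.7619; V=0.000000+4.761905+-4.761905=0.0000
k=2 src: inc=-4.761905, refl=-4.761905·-0.904762=4.3084; V=4.761905+-4.761905+4.308390=4.3084
k=3 load: inc=4.308390, refl=4.308390·-1.000000=-4.3084; V=0.000000+4.308390+-4.308390=0.0000
k=4 src: inc=-4.308390, refl=-4.308390·-0.904762=3.8981; V=4.308390+-4.308390+3.898067=3.8981
k=5 load: inc=3.898067, refl=3.898067·-1.000000=-3.8981; V=0.000000+3.898067+-3.898067=0.0000
k=6 src: inc=-3.898067, refl=-3.898067·-0.904762=3.5268; V=3.898067+-3.898067+3.526823=3.5268
k=7 load: inc=3.526823, refl=3.526823·-1.000000=-3.5268; V=0.000000+3.526823+-3.526823=0.0000
k=8 src: inc=-3.526823, refl=-3.526823·-0.904762=3.1909; V=3.526823+-3.526823+3.190935=3.1909

0 0 source 4.7619
1 4 load 0.0000
2 8 source 4.3084
3 12 load 0.0000
4 16 source 3.8981
5 20 load 0.0000
6 24 source 3.5268
7 28 load 0.0000
8 32 source 3.1909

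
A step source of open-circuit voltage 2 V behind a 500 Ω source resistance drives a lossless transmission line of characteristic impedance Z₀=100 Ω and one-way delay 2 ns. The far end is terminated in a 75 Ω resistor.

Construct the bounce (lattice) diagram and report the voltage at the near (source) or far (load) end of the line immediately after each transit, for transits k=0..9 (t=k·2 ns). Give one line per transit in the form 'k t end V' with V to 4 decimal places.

0 0 source 0.3333
1 2 load 0.2857
2 4 source 0.2540
3 6 load 0.2585
4 8 source 0.2615
5 10 load 0.2611
6 12 source 0.2608
7 14 load 0.2608
8 16 source 0.2609
9 18 load 0.2609

Γ_L=-0.142857, Γ_S=0.666667; launch V₁=2·100/600=0.333333
k=0 src: V=0.3333
k=1 load: inc=0.333333, refl=0.333333·-0.142857=-0.0476; V=0.000000+0.333333+-0.047619=0.2857
k=2 src: inc=-0.047619, refl=-0.047619·0.666667=-0.0317; V=0.333333+-0.047619+-0.031746=0.2540
k=3 load: inc=-0.031746, refl=-0.031746·-0.142857=0.0045; V=0.285714+-0.031746+0.004535=0.2585
k=4 src: inc=0.004535, refl=0.004535·0.666667=0.0030; V=0.253968+0.004535+0.003023=0.2615
k=5 load: inc=0.003023, refl=0.003023·-0.142857=-0.0004; V=0.258503+0.003023+-0.000432=0.2611
k=6 src: inc=-0.000432, refl=-0.000432·0.666667=-0.0003; V=0.261527+-0.000432+-0.000288=0.2608
k=7 load: inc=-0.000288, refl=-0.000288·-0.142857=0.0000; V=0.261095+-0.000288+0.000041=0.2608
k=8 src: inc=0.000041, refl=0.000041·0.666667=0.0000; V=0.260807+0.000041+0.000027=0.2609
k=9 load: inc=0.000027, refl=0.000027·-0.142857=-0.0000; V=0.260848+0.000027+-0.000004=0.2609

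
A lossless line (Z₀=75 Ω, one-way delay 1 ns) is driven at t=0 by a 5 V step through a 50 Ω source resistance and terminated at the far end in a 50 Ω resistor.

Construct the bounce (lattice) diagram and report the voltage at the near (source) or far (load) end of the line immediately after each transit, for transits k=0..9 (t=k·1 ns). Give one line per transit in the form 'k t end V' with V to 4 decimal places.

Γ_L=-0.200000, Γ_S=-0.200000; launch V₁=5·75/125=3.000000
k=0 src: V=3.0000
k=1 load: inc=3.000000, refl=3.000000·-0.200000=-0.6000; V=0.000000+3.000000+-0.600000=2.4000
k=2 src: inc=-0.600000, refl=-0.600000·-0.200000=0.1200; V=3.000000+-0.600000+0.120000=2.5200
k=3 load: inc=0.120000, refl=0.120000·-0.200000=-0.0240; V=2.400000+0.120000+-0.024000=2.4960
k=4 src: inc=-0.024000, refl=-0.024000·-0.200000=0.0048; V=2.520000+-0.024000+0.004800=2.5008
k=5 load: inc=0.004800, refl=0.004800·-0.200000=-0.0010; V=2.496000+0.004800+-0.000960=2.4998
k=6 src: inc=-0.000960, refl=-0.000960·-0.200000=0.0002; V=2.500800+-0.000960+0.000192=2.5000
k=7 load: inc=0.000192, refl=0.000192·-0.200000=-0.0000; V=2.499840+0.000192+-0.000038=2.5000
k=8 src: inc=-0.000038, refl=-0.000038·-0.200000=0.0000; V=2.500032+-0.000038+0.000008=2.5000
k=9 load: inc=0.000008, refl=0.000008·-0.200000=-0.0000; V=2.499994+0.000008+-0.000002=2.5000

0 0 source 3.0000
1 1 load 2.4000
2 2 source 2.5200
3 3 load 2.4960
4 4 source 2.5008
5 5 load 2.4998
6 6 source 2.5000
7 7 load 2.5000
8 8 source 2.5000
9 9 load 2.5000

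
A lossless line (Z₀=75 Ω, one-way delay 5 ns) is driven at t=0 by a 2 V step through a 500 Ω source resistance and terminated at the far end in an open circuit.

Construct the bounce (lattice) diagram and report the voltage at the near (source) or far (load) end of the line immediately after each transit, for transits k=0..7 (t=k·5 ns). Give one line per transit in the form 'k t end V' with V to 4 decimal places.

Γ_L=1.000000, Γ_S=0.739130; launch V₁=2·75/575=0.260870
k=0 src: V=0.2609
k=1 load: inc=0.260870, refl=0.260870·1.000000=0.2609; V=0.000000+0.260870+0.260870=0.5217
k=2 src: inc=0.260870, refl=0.260870·0.739130=0.1928; V=0.260870+0.260870+0.192817=0.7146
k=3 load: inc=0.192817, refl=0.192817·1.000000=0.1928; V=0.521739+0.192817+0.192817=0.9074
k=4 src: inc=0.192817, refl=0.192817·0.739130=0.1425; V=0.714556+0.192817+0.142517=1.0499
k=5 load: inc=0.142517, refl=0.142517·1.000000=0.1425; V=0.907372+0.142517+0.142517=1.1924
k=6 src: inc=0.142517, refl=0.142517·0.739130=0.1053; V=1.049889+0.142517+0.105338=1.2977
k=7 load: inc=0.105338, refl=0.105338·1.000000=0.1053; V=1.192406+0.105338+0.105338=1.4031

0 0 source 0.2609
1 5 load 0.5217
2 10 source 0.7146
3 15 load 0.9074
4 20 source 1.0499
5 25 load 1.1924
6 30 source 1.2977
7 35 load 1.4031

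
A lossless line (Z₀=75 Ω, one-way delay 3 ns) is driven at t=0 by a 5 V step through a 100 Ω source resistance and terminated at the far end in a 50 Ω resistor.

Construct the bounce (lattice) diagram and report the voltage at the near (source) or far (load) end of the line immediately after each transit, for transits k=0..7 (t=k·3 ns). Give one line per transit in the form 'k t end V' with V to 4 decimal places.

0 0 source 2.1429
1 3 load 1.7143
2 6 source 1.6531
3 9 load 1.6653
4 12 source 1.6671
5 15 load 1.6667
6 18 source 1.6667
7 21 load 1.6667

Γ_L=-0.200000, Γ_S=0.142857; launch V₁=5·75/175=2.142857
k=0 src: V=2.1429
k=1 load: inc=2.142857, refl=2.142857·-0.200000=-0.4286; V=0.000000+2.142857+-0.428571=1.7143
k=2 src: inc=-0.428571, refl=-0.428571·0.142857=-0.0612; V=2.142857+-0.428571+-0.061224=1.6531
k=3 load: inc=-0.061224, refl=-0.061224·-0.200000=0.0122; V=1.714286+-0.061224+0.012245=1.6653
k=4 src: inc=0.012245, refl=0.012245·0.142857=0.0017; V=1.653061+0.012245+0.001749=1.6671
k=5 load: inc=0.001749, refl=0.001749·-0.200000=-0.0003; V=1.665306+0.001749+-0.000350=1.6667
k=6 src: inc=-0.000350, refl=-0.000350·0.142857=-0.0000; V=1.667055+-0.000350+-0.000050=1.6667
k=7 load: inc=-0.000050, refl=-0.000050·-0.200000=0.0000; V=1.666706+-0.000050+0.000010=1.6667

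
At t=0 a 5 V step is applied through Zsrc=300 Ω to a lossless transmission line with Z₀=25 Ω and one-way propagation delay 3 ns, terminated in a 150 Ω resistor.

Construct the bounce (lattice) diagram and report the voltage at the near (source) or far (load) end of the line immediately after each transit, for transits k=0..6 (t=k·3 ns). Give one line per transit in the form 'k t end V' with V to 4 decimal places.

0 0 source 0.3846
1 3 load 0.6593
2 6 source 0.8918
3 9 load 1.0578
4 12 source 1.1983
5 15 load 1.2987
6 18 source 1.3836

Γ_L=0.714286, Γ_S=0.846154; launch V₁=5·25/325=0.384615
k=0 src: V=0.3846
k=1 load: inc=0.384615, refl=0.384615·0.714286=0.2747; V=0.000000+0.384615+0.274725=0.6593
k=2 src: inc=0.274725, refl=0.274725·0.846154=0.2325; V=0.384615+0.274725+0.232460=0.8918
k=3 load: inc=0.232460, refl=0.232460·0.714286=0.1660; V=0.659341+0.232460+0.166043=1.0578
k=4 src: inc=0.166043, refl=0.166043·0.846154=0.1405; V=0.891801+0.166043+0.140498=1.1983
k=5 load: inc=0.140498, refl=0.140498·0.714286=0.1004; V=1.057843+0.140498+0.100356=1.2987
k=6 src: inc=0.100356, refl=0.100356·0.846154=0.0849; V=1.198341+0.100356+0.084916=1.3836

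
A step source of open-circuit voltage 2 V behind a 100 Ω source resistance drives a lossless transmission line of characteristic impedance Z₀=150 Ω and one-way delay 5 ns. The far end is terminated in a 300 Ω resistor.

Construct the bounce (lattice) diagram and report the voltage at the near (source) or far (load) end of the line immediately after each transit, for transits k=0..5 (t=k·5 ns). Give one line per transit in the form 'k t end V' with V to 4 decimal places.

0 0 source 1.2000
1 5 load 1.6000
2 10 source 1.5200
3 15 load 1.4933
4 20 source 1.4987
5 25 load 1.5004

Γ_L=0.333333, Γ_S=-0.200000; launch V₁=2·150/250=1.200000
k=0 src: V=1.2000
k=1 load: inc=1.200000, refl=1.200000·0.333333=0.4000; V=0.000000+1.200000+0.400000=1.6000
k=2 src: inc=0.400000, refl=0.400000·-0.200000=-0.0800; V=1.200000+0.400000+-0.080000=1.5200
k=3 load: inc=-0.080000, refl=-0.080000·0.333333=-0.0267; V=1.600000+-0.080000+-0.026667=1.4933
k=4 src: inc=-0.026667, refl=-0.026667·-0.200000=0.0053; V=1.520000+-0.026667+0.005333=1.4987
k=5 load: inc=0.005333, refl=0.005333·0.333333=0.0018; V=1.493333+0.005333+0.001778=1.5004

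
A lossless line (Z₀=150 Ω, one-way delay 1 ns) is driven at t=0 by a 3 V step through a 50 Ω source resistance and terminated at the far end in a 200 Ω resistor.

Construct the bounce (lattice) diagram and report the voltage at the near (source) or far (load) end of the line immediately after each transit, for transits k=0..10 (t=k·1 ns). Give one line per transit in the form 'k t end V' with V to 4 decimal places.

Γ_L=0.142857, Γ_S=-0.500000; launch V₁=3·150/200=2.250000
k=0 src: V=2.2500
k=1 load: inc=2.250000, refl=2.250000·0.142857=0.3214; V=0.000000+2.250000+0.321429=2.5714
k=2 src: inc=0.321429, refl=0.321429·-0.500000=-0.1607; V=2.250000+0.321429+-0.160714=2.4107
k=3 load: inc=-0.160714, refl=-0.160714·0.142857=-0.0230; V=2.571429+-0.160714+-0.022959=2.3878
k=4 src: inc=-0.022959, refl=-0.022959·-0.500000=0.0115; V=2.410714+-0.022959+0.011480=2.3992
k=5 load: inc=0.011480, refl=0.011480·0.142857=0.0016; V=2.387755+0.011480+0.001640=2.4009
k=6 src: inc=0.001640, refl=0.001640·-0.500000=-0.0008; V=2.399235+0.001640+-0.000820=2.4001
k=7 load: inc=-0.000820, refl=-0.000820·0.142857=-0.0001; V=2.400875+-0.000820+-0.000117=2.3999
k=8 src: inc=-0.000117, refl=-0.000117·-0.500000=0.0001; V=2.400055+-0.000117+0.000059=2.4000
k=9 load: inc=0.000059, refl=0.000059·0.142857=0.0000; V=2.399938+0.000059+0.000008=2.4000
k=10 src: inc=0.000008, refl=0.000008·-0.500000=-0.0000; V=2.399996+0.000008+-0.000004=2.4000

0 0 source 2.2500
1 1 load 2.5714
2 2 source 2.4107
3 3 load 2.3878
4 4 source 2.3992
5 5 load 2.4009
6 6 source 2.4001
7 7 load 2.3999
8 8 source 2.4000
9 9 load 2.4000
10 10 source 2.4000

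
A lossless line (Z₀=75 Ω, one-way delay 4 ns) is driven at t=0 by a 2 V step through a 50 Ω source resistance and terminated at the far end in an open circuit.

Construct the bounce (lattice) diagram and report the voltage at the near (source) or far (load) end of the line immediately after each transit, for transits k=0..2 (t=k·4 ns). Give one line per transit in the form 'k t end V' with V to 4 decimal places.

0 0 source 1.2000
1 4 load 2.4000
2 8 source 2.1600

Γ_L=1.000000, Γ_S=-0.200000; launch V₁=2·75/125=1.200000
k=0 src: V=1.2000
k=1 load: inc=1.200000, refl=1.200000·1.000000=1.2000; V=0.000000+1.200000+1.200000=2.4000
k=2 src: inc=1.200000, refl=1.200000·-0.200000=-0.2400; V=1.200000+1.200000+-0.240000=2.1600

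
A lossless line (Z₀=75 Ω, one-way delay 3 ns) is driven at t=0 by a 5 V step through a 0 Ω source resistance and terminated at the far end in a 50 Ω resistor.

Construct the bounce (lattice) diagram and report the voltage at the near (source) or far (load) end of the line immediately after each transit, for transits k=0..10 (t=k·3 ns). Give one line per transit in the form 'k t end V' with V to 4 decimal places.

Γ_L=-0.200000, Γ_S=-1.000000; launch V₁=5·75/75=5.000000
k=0 src: V=5.0000
k=1 load: inc=5.000000, refl=5.000000·-0.200000=-1.0000; V=0.000000+5.000000+-1.000000=4.0000
k=2 src: inc=-1.000000, refl=-1.000000·-1.000000=1.0000; V=5.000000+-1.000000+1.000000=5.0000
k=3 load: inc=1.000000, refl=1.000000·-0.200000=-0.2000; V=4.000000+1.000000+-0.200000=4.8000
k=4 src: inc=-0.200000, refl=-0.200000·-1.000000=0.2000; V=5.000000+-0.200000+0.200000=5.0000
k=5 load: inc=0.200000, refl=0.200000·-0.200000=-0.0400; V=4.800000+0.200000+-0.040000=4.9600
k=6 src: inc=-0.040000, refl=-0.040000·-1.000000=0.0400; V=5.000000+-0.040000+0.040000=5.0000
k=7 load: inc=0.040000, refl=0.040000·-0.200000=-0.0080; V=4.960000+0.040000+-0.008000=4.9920
k=8 src: inc=-0.008000, refl=-0.008000·-1.000000=0.0080; V=5.000000+-0.008000+0.008000=5.0000
k=9 load: inc=0.008000, refl=0.008000·-0.200000=-0.0016; V=4.992000+0.008000+-0.001600=4.9984
k=10 src: inc=-0.001600, refl=-0.001600·-1.000000=0.0016; V=5.000000+-0.001600+0.001600=5.0000

0 0 source 5.0000
1 3 load 4.0000
2 6 source 5.0000
3 9 load 4.8000
4 12 source 5.0000
5 15 load 4.9600
6 18 source 5.0000
7 21 load 4.9920
8 24 source 5.0000
9 27 load 4.9984
10 30 source 5.0000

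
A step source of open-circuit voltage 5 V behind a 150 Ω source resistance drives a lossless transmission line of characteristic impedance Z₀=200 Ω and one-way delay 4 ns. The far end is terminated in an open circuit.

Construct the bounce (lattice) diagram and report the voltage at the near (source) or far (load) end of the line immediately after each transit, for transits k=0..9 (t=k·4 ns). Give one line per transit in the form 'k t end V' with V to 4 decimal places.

Γ_L=1.000000, Γ_S=-0.142857; launch V₁=5·200/350=2.857143
k=0 src: V=2.8571
k=1 load: inc=2.857143, refl=2.857143·1.000000=2.8571; V=0.000000+2.857143+2.857143=5.7143
k=2 src: inc=2.857143, refl=2.857143·-0.142857=-0.4082; V=2.857143+2.857143+-0.408163=5.3061
k=3 load: inc=-0.408163, refl=-0.408163·1.000000=-0.4082; V=5.714286+-0.408163+-0.408163=4.8980
k=4 src: inc=-0.408163, refl=-0.408163·-0.142857=0.0583; V=5.306122+-0.408163+0.058309=4.9563
k=5 load: inc=0.058309, refl=0.058309·1.000000=0.0583; V=4.897959+0.058309+0.058309=5.0146
k=6 src: inc=0.058309, refl=0.058309·-0.142857=-0.0083; V=4.956268+0.058309+-0.008330=5.0062
k=7 load: inc=-0.008330, refl=-0.008330·1.000000=-0.0083; V=5.014577+-0.008330+-0.008330=4.9979
k=8 src: inc=-0.008330, refl=-0.008330·-0.142857=0.0012; V=5.006247+-0.008330+0.001190=4.9991
k=9 load: inc=0.001190, refl=0.001190·1.000000=0.0012; V=4.997918+0.001190+0.001190=5.0003

0 0 source 2.8571
1 4 load 5.7143
2 8 source 5.3061
3 12 load 4.8980
4 16 source 4.9563
5 20 load 5.0146
6 24 source 5.0062
7 28 load 4.9979
8 32 source 4.9991
9 36 load 5.0003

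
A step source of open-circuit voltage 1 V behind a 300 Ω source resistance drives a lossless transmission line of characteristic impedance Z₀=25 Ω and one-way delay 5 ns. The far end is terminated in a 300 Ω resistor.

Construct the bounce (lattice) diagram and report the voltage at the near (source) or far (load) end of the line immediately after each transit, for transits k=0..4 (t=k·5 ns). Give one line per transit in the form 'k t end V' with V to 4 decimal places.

Γ_L=0.846154, Γ_S=0.846154; launch V₁=1·25/325=0.076923
k=0 src: V=0.0769
k=1 load: inc=0.076923, refl=0.076923·0.846154=0.0651; V=0.000000+0.076923+0.065089=0.1420
k=2 src: inc=0.065089, refl=0.065089·0.846154=0.0551; V=0.076923+0.065089+0.055075=0.1971
k=3 load: inc=0.055075, refl=0.055075·0.846154=0.0466; V=0.142012+0.055075+0.046602=0.2437
k=4 src: inc=0.046602, refl=0.046602·0.846154=0.0394; V=0.197087+0.046602+0.039432=0.2831

0 0 source 0.0769
1 5 load 0.1420
2 10 source 0.1971
3 15 load 0.2437
4 20 source 0.2831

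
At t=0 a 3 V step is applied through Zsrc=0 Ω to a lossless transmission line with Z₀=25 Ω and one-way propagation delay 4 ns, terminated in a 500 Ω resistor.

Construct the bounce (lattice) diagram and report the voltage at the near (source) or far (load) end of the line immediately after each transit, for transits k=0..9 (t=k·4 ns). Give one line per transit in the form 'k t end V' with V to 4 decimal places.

0 0 source 3.0000
1 4 load 5.7143
2 8 source 3.0000
3 12 load 0.5442
4 16 source 3.0000
5 20 load 5.2219
6 24 source 3.0000
7 28 load 0.9897
8 32 source 3.0000
9 36 load 4.8188

Γ_L=0.904762, Γ_S=-1.000000; launch V₁=3·25/25=3.000000
k=0 src: V=3.0000
k=1 load: inc=3.000000, refl=3.000000·0.904762=2.7143; V=0.000000+3.000000+2.714286=5.7143
k=2 src: inc=2.714286, refl=2.714286·-1.000000=-2.7143; V=3.000000+2.714286+-2.714286=3.0000
k=3 load: inc=-2.714286, refl=-2.714286·0.904762=-2.4558; V=5.714286+-2.714286+-2.455782=0.5442
k=4 src: inc=-2.455782, refl=-2.455782·-1.000000=2.4558; V=3.000000+-2.455782+2.455782=3.0000
k=5 load: inc=2.455782, refl=2.455782·0.904762=2.2219; V=0.544218+2.455782+2.221898=5.2219
k=6 src: inc=2.221898, refl=2.221898·-1.000000=-2.2219; V=3.000000+2.221898+-2.221898=3.0000
k=7 load: inc=-2.221898, refl=-2.221898·0.904762=-2.0103; V=5.221898+-2.221898+-2.010289=0.9897
k=8 src: inc=-2.010289, refl=-2.010289·-1.000000=2.0103; V=3.000000+-2.010289+2.010289=3.0000
k=9 load: inc=2.010289, refl=2.010289·0.904762=1.8188; V=0.989711+2.010289+1.818833=4.8188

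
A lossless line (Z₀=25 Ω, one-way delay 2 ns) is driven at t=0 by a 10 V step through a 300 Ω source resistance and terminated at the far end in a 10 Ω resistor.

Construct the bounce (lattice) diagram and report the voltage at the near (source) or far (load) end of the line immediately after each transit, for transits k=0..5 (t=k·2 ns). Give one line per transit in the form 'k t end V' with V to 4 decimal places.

Γ_L=-0.428571, Γ_S=0.846154; launch V₁=10·25/325=0.769231
k=0 src: V=0.7692
k=1 load: inc=0.769231, refl=0.769231·-0.428571=-0.3297; V=0.000000+0.769231+-0.329670=0.4396
k=2 src: inc=-0.329670, refl=-0.329670·0.846154=-0.2790; V=0.769231+-0.329670+-0.278952=0.1606
k=3 load: inc=-0.278952, refl=-0.278952·-0.428571=0.1196; V=0.439560+-0.278952+0.119551=0.2802
k=4 src: inc=0.119551, refl=0.119551·0.846154=0.1012; V=0.160609+0.119551+0.101158=0.3813
k=5 load: inc=0.101158, refl=0.101158·-0.428571=-0.0434; V=0.280159+0.101158+-0.043354=0.3380

0 0 source 0.7692
1 2 load 0.4396
2 4 source 0.1606
3 6 load 0.2802
4 8 source 0.3813
5 10 load 0.3380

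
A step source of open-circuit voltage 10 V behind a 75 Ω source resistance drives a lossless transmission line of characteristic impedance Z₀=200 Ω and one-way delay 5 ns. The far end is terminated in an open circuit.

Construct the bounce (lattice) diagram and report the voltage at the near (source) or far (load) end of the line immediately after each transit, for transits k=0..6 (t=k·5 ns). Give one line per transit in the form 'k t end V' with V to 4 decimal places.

Γ_L=1.000000, Γ_S=-0.454545; launch V₁=10·200/275=7.272727
k=0 src: V=7.2727
k=1 load: inc=7.272727, refl=7.272727·1.000000=7.2727; V=0.000000+7.272727+7.272727=14.5455
k=2 src: inc=7.272727, refl=7.272727·-0.454545=-3.3058; V=7.272727+7.272727+-3.305785=11.2397
k=3 load: inc=-3.305785, refl=-3.305785·1.000000=-3.3058; V=14.545455+-3.305785+-3.305785=7.9339
k=4 src: inc=-3.305785, refl=-3.305785·-0.454545=1.5026; V=11.239669+-3.305785+1.502630=9.4365
k=5 load: inc=1.502630, refl=1.502630·1.000000=1.5026; V=7.933884+1.502630+1.502630=10.9391
k=6 src: inc=1.502630, refl=1.502630·-0.454545=-0.6830; V=9.436514+1.502630+-0.683013=10.2561

0 0 source 7.2727
1 5 load 14.5455
2 10 source 11.2397
3 15 load 7.9339
4 20 source 9.4365
5 25 load 10.9391
6 30 source 10.2561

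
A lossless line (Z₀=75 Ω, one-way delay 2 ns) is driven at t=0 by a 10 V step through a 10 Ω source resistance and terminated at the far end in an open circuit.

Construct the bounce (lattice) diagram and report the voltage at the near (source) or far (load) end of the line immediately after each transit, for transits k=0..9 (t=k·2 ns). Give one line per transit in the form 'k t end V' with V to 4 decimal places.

0 0 source 8.8235
1 2 load 17.6471
2 4 source 10.8997
3 6 load 4.1522
4 8 source 9.3120
5 10 load 14.4718
6 12 source 10.5261
7 14 load 6.5804
8 16 source 9.5977
9 18 load 12.6150

Γ_L=1.000000, Γ_S=-0.764706; launch V₁=10·75/85=8.823529
k=0 src: V=8.8235
k=1 load: inc=8.823529, refl=8.823529·1.000000=8.8235; V=0.000000+8.823529+8.823529=17.6471
k=2 src: inc=8.823529, refl=8.823529·-0.764706=-6.7474; V=8.823529+8.823529+-6.747405=10.8997
k=3 load: inc=-6.747405, refl=-6.747405·1.000000=-6.7474; V=17.647059+-6.747405+-6.747405=4.1522
k=4 src: inc=-6.747405, refl=-6.747405·-0.764706=5.1598; V=10.899654+-6.747405+5.159780=9.3120
k=5 load: inc=5.159780, refl=5.159780·1.000000=5.1598; V=4.152249+5.159780+5.159780=14.4718
k=6 src: inc=5.159780, refl=5.159780·-0.764706=-3.9457; V=9.312029+5.159780+-3.945714=10.5261
k=7 load: inc=-3.945714, refl=-3.945714·1.000000=-3.9457; V=14.471809+-3.945714+-3.945714=6.5804
k=8 src: inc=-3.945714, refl=-3.945714·-0.764706=3.0173; V=10.526095+-3.945714+3.017311=9.5977
k=9 load: inc=3.017311, refl=3.017311·1.000000=3.0173; V=6.580381+3.017311+3.017311=12.6150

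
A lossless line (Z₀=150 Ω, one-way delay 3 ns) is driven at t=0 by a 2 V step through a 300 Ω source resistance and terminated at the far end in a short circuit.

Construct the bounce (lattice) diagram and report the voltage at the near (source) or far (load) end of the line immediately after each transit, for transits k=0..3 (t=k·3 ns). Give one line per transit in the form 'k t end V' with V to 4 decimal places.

Γ_L=-1.000000, Γ_S=0.333333; launch V₁=2·150/450=0.666667
k=0 src: V=0.6667
k=1 load: inc=0.666667, refl=0.666667·-1.000000=-0.6667; V=0.000000+0.666667+-0.666667=0.0000
k=2 src: inc=-0.666667, refl=-0.666667·0.333333=-0.2222; V=0.666667+-0.666667+-0.222222=-0.2222
k=3 load: inc=-0.222222, refl=-0.222222·-1.000000=0.2222; V=0.000000+-0.222222+0.222222=0.0000

0 0 source 0.6667
1 3 load 0.0000
2 6 source -0.2222
3 9 load 0.0000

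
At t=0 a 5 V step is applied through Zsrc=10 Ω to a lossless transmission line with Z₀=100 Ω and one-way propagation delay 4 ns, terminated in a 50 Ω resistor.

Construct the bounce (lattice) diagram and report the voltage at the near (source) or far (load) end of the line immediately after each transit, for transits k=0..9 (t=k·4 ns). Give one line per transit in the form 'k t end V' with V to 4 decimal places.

0 0 source 4.5455
1 4 load 3.0303
2 8 source 4.2700
3 12 load 3.8567
4 16 source 4.1948
5 20 load 4.0821
6 24 source 4.1744
7 28 load 4.1436
8 32 source 4.1688
9 36 load 4.1604

Γ_L=-0.333333, Γ_S=-0.818182; launch V₁=5·100/110=4.545455
k=0 src: V=4.5455
k=1 load: inc=4.545455, refl=4.545455·-0.333333=-1.5152; V=0.000000+4.545455+-1.515152=3.0303
k=2 src: inc=-1.515152, refl=-1.515152·-0.818182=1.2397; V=4.545455+-1.515152+1.239669=4.2700
k=3 load: inc=1.239669, refl=1.239669·-0.333333=-0.4132; V=3.030303+1.239669+-0.413223=3.8567
k=4 src: inc=-0.413223, refl=-0.413223·-0.818182=0.3381; V=4.269972+-0.413223+0.338092=4.1948
k=5 load: inc=0.338092, refl=0.338092·-0.333333=-0.1127; V=3.856749+0.338092+-0.112697=4.0821
k=6 src: inc=-0.112697, refl=-0.112697·-0.818182=0.0922; V=4.194841+-0.112697+0.092207=4.1744
k=7 load: inc=0.092207, refl=0.092207·-0.333333=-0.0307; V=4.082144+0.092207+-0.030736=4.1436
k=8 src: inc=-0.030736, refl=-0.030736·-0.818182=0.0251; V=4.174351+-0.030736+0.025147=4.1688
k=9 load: inc=0.025147, refl=0.025147·-0.333333=-0.0084; V=4.143615+0.025147+-0.008382=4.1604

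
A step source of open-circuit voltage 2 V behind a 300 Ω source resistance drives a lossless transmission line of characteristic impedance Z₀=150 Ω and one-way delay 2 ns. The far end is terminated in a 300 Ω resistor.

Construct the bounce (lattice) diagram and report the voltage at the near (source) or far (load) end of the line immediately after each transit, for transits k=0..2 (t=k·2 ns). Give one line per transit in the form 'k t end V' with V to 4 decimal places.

0 0 source 0.6667
1 2 load 0.8889
2 4 source 0.9630

Γ_L=0.333333, Γ_S=0.333333; launch V₁=2·150/450=0.666667
k=0 src: V=0.6667
k=1 load: inc=0.666667, refl=0.666667·0.333333=0.2222; V=0.000000+0.666667+0.222222=0.8889
k=2 src: inc=0.222222, refl=0.222222·0.333333=0.0741; V=0.666667+0.222222+0.074074=0.9630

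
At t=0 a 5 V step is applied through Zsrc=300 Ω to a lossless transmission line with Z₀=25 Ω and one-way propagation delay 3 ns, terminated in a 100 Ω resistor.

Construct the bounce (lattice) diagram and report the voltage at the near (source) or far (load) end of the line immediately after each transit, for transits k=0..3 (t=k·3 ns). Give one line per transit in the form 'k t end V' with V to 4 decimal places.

0 0 source 0.3846
1 3 load 0.6154
2 6 source 0.8107
3 9 load 0.9278

Γ_L=0.600000, Γ_S=0.846154; launch V₁=5·25/325=0.384615
k=0 src: V=0.3846
k=1 load: inc=0.384615, refl=0.384615·0.600000=0.2308; V=0.000000+0.384615+0.230769=0.6154
k=2 src: inc=0.230769, refl=0.230769·0.846154=0.1953; V=0.384615+0.230769+0.195266=0.8107
k=3 load: inc=0.195266, refl=0.195266·0.600000=0.1172; V=0.615385+0.195266+0.117160=0.9278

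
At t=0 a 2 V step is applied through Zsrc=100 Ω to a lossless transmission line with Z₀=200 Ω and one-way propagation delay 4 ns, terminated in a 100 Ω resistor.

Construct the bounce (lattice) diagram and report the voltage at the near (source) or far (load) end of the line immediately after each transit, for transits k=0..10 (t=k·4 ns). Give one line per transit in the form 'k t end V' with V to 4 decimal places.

Γ_L=-0.333333, Γ_S=-0.333333; launch V₁=2·200/300=1.333333
k=0 src: V=1.3333
k=1 load: inc=1.333333, refl=1.333333·-0.333333=-0.4444; V=0.000000+1.333333+-0.444444=0.8889
k=2 src: inc=-0.444444, refl=-0.444444·-0.333333=0.1481; V=1.333333+-0.444444+0.148148=1.0370
k=3 load: inc=0.148148, refl=0.148148·-0.333333=-0.0494; V=0.888889+0.148148+-0.049383=0.9877
k=4 src: inc=-0.049383, refl=-0.049383·-0.333333=0.0165; V=1.037037+-0.049383+0.016461=1.0041
k=5 load: inc=0.016461, refl=0.016461·-0.333333=-0.0055; V=0.987654+0.016461+-0.005487=0.9986
k=6 src: inc=-0.005487, refl=-0.005487·-0.333333=0.0018; V=1.004115+-0.005487+0.001829=1.0005
k=7 load: inc=0.001829, refl=0.001829·-0.333333=-0.0006; V=0.998628+0.001829+-0.000610=0.9998
k=8 src: inc=-0.000610, refl=-0.000610·-0.333333=0.0002; V=1.000457+-0.000610+0.000203=1.0001
k=9 load: inc=0.000203, refl=0.000203·-0.333333=-0.0001; V=0.999848+0.000203+-0.000068=1.0000
k=10 src: inc=-0.000068, refl=-0.000068·-0.333333=0.0000; V=1.000051+-0.000068+0.000023=1.0000

0 0 source 1.3333
1 4 load 0.8889
2 8 source 1.0370
3 12 load 0.9877
4 16 source 1.0041
5 20 load 0.9986
6 24 source 1.0005
7 28 load 0.9998
8 32 source 1.0001
9 36 load 1.0000
10 40 source 1.0000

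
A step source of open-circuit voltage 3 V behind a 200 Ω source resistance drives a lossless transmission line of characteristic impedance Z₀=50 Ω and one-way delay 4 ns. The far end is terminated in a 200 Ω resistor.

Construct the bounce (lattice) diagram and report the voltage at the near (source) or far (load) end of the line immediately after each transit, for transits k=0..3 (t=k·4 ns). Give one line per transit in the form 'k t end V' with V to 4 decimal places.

Γ_L=0.600000, Γ_S=0.600000; launch V₁=3·50/250=0.600000
k=0 src: V=0.6000
k=1 load: inc=0.600000, refl=0.600000·0.600000=0.3600; V=0.000000+0.600000+0.360000=0.9600
k=2 src: inc=0.360000, refl=0.360000·0.600000=0.2160; V=0.600000+0.360000+0.216000=1.1760
k=3 load: inc=0.216000, refl=0.216000·0.600000=0.1296; V=0.960000+0.216000+0.129600=1.3056

0 0 source 0.6000
1 4 load 0.9600
2 8 source 1.1760
3 12 load 1.3056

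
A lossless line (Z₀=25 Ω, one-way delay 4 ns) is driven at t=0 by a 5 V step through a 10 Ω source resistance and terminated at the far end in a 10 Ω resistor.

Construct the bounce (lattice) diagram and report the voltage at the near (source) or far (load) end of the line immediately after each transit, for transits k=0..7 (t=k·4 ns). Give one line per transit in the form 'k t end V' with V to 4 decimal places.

Γ_L=-0.428571, Γ_S=-0.428571; launch V₁=5·25/35=3.571429
k=0 src: V=3.5714
k=1 load: inc=3.571429, refl=3.571429·-0.428571=-1.5306; V=0.000000+3.571429+-1.530612=2.0408
k=2 src: inc=-1.530612, refl=-1.530612·-0.428571=0.6560; V=3.571429+-1.530612+0.655977=2.6968
k=3 load: inc=0.655977, refl=0.655977·-0.428571=-0.2811; V=2.040816+0.655977+-0.281133=2.4157
k=4 src: inc=-0.281133, refl=-0.281133·-0.428571=0.1205; V=2.696793+-0.281133+0.120486=2.5361
k=5 load: inc=0.120486, refl=0.120486·-0.428571=-0.0516; V=2.415660+0.120486+-0.051637=2.4845
k=6 src: inc=-0.051637, refl=-0.051637·-0.428571=0.0221; V=2.536146+-0.051637+0.022130=2.5066
k=7 load: inc=0.022130, refl=0.022130·-0.428571=-0.0095; V=2.484509+0.022130+-0.009484=2.4972

0 0 source 3.5714
1 4 load 2.0408
2 8 source 2.6968
3 12 load 2.4157
4 16 source 2.5361
5 20 load 2.4845
6 24 source 2.5066
7 28 load 2.4972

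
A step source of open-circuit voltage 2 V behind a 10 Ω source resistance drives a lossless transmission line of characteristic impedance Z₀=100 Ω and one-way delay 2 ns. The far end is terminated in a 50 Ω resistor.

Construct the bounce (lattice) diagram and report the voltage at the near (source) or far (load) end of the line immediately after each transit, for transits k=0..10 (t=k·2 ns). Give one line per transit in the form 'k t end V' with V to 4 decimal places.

Γ_L=-0.333333, Γ_S=-0.818182; launch V₁=2·100/110=1.818182
k=0 src: V=1.8182
k=1 load: inc=1.818182, refl=1.818182·-0.333333=-0.6061; V=0.000000+1.818182+-0.606061=1.2121
k=2 src: inc=-0.606061, refl=-0.606061·-0.818182=0.4959; V=1.818182+-0.606061+0.495868=1.7080
k=3 load: inc=0.495868, refl=0.495868·-0.333333=-0.1653; V=1.212121+0.495868+-0.165289=1.5427
k=4 src: inc=-0.165289, refl=-0.165289·-0.818182=0.1352; V=1.707989+-0.165289+0.135237=1.6779
k=5 load: inc=0.135237, refl=0.135237·-0.333333=-0.0451; V=1.542700+0.135237+-0.045079=1.6329
k=6 src: inc=-0.045079, refl=-0.045079·-0.818182=0.0369; V=1.677936+-0.045079+0.036883=1.6697
k=7 load: inc=0.036883, refl=0.036883·-0.333333=-0.0123; V=1.632858+0.036883+-0.012294=1.6574
k=8 src: inc=-0.012294, refl=-0.012294·-0.818182=0.0101; V=1.669740+-0.012294+0.010059=1.6675
k=9 load: inc=0.010059, refl=0.010059·-0.333333=-0.0034; V=1.657446+0.010059+-0.003353=1.6642
k=10 src: inc=-0.003353, refl=-0.003353·-0.818182=0.0027; V=1.667505+-0.003353+0.002743=1.6669

0 0 source 1.8182
1 2 load 1.2121
2 4 source 1.7080
3 6 load 1.5427
4 8 source 1.6779
5 10 load 1.6329
6 12 source 1.6697
7 14 load 1.6574
8 16 source 1.6675
9 18 load 1.6642
10 20 source 1.6669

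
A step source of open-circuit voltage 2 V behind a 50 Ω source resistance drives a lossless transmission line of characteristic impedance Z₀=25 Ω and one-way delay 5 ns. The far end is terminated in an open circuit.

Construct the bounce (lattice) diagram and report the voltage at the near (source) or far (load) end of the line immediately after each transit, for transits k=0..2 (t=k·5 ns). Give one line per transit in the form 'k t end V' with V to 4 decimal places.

0 0 source 0.6667
1 5 load 1.3333
2 10 source 1.5556

Γ_L=1.000000, Γ_S=0.333333; launch V₁=2·25/75=0.666667
k=0 src: V=0.6667
k=1 load: inc=0.666667, refl=0.666667·1.000000=0.6667; V=0.000000+0.666667+0.666667=1.3333
k=2 src: inc=0.666667, refl=0.666667·0.333333=0.2222; V=0.666667+0.666667+0.222222=1.5556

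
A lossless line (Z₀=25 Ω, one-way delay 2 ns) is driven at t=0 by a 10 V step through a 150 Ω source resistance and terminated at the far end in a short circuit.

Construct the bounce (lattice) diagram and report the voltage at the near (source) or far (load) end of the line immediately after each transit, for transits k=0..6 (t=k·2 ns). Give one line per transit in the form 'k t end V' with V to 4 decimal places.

0 0 source 1.4286
1 2 load 0.0000
2 4 source -1.0204
3 6 load 0.0000
4 8 source 0.7289
5 10 load 0.0000
6 12 source -0.5206

Γ_L=-1.000000, Γ_S=0.714286; launch V₁=10·25/175=1.428571
k=0 src: V=1.4286
k=1 load: inc=1.428571, refl=1.428571·-1.000000=-1.4286; V=0.000000+1.428571+-1.428571=0.0000
k=2 src: inc=-1.428571, refl=-1.428571·0.714286=-1.0204; V=1.428571+-1.428571+-1.020408=-1.0204
k=3 load: inc=-1.020408, refl=-1.020408·-1.000000=1.0204; V=0.000000+-1.020408+1.020408=0.0000
k=4 src: inc=1.020408, refl=1.020408·0.714286=0.7289; V=-1.020408+1.020408+0.728863=0.7289
k=5 load: inc=0.728863, refl=0.728863·-1.000000=-0.7289; V=0.000000+0.728863+-0.728863=0.0000
k=6 src: inc=-0.728863, refl=-0.728863·0.714286=-0.5206; V=0.728863+-0.728863+-0.520616=-0.5206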